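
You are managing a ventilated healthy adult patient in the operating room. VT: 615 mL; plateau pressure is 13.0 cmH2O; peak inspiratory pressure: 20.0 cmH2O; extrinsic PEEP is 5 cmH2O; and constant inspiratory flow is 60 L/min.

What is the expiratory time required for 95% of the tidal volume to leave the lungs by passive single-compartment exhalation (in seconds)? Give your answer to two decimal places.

1.61

Flow: 60 L/min ÷ 60 = 1 L/s.
R = (PIP − Pplat)/V̇ = (20.0 − 13.0) / 1 = 7.0/1 = 7.0 cmH2O·s/L.
C = Vt/(Pplat − PEEP) = 615.0 / (13.0 − 5) = 615.0/8.0 = 76.875 mL/cmH2O.
τ = R × C = 7.0 × 0.07688 L/cmH2O = 0.5382 s.
t = −τ·ln(1 − 0.95) = −0.5382·ln(0.05) = 1.612 s.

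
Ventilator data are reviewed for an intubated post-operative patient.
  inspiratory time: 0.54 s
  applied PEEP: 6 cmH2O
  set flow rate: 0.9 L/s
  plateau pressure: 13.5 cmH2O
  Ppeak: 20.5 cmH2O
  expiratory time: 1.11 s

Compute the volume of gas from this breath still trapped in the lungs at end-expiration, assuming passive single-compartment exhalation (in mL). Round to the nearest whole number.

Vt = flow × Ti = 0.9 L/s × 0.54 s × 1000 mL/L = 486.0 mL.
R = (PIP − Pplat)/V̇ = (20.5 − 13.5) / 0.9 = 7.0/0.9 = 7.778 cmH2O·s/L.
C = Vt/(Pplat − PEEP) = 486.0 / (13.5 − 6) = 486.0/7.5 = 64.8 mL/cmH2O.
τ = R × C = 7.778 × 0.0648 L/cmH2O = 0.504 s.
Fraction remaining = e^(−Te/τ) = e^(−1.11/0.504) = 0.1105.
Trapped volume = 486.0 × 0.1105 = 53.703 mL.

54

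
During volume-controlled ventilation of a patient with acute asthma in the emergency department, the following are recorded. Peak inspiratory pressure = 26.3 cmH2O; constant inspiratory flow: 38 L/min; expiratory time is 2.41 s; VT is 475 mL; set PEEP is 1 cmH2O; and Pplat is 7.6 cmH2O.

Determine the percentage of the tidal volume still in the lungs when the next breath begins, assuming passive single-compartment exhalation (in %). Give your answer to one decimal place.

Flow: 38 L/min ÷ 60 = 0.6333 L/s.
R = (PIP − Pplat)/V̇ = (26.3 − 7.6) / 0.6333 = 18.7/0.6333 = 29.528 cmH2O·s/L.
C = Vt/(Pplat − PEEP) = 475.0 / (7.6 − 1) = 475.0/6.6 = 71.97 mL/cmH2O.
τ = R × C = 29.528 × 0.07197 L/cmH2O = 2.125 s.
Fraction remaining at end-expiration = e^(−Te/τ) = e^(−2.41/2.125) = 0.3217 → 32.17%.

32.2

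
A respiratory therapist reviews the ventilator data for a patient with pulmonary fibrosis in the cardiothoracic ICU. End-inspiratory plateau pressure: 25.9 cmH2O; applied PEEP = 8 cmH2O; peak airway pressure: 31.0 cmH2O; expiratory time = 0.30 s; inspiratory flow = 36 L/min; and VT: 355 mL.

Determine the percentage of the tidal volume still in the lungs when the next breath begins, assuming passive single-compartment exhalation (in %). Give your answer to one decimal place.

16.9

Flow: 36 L/min ÷ 60 = 0.6 L/s.
R = (PIP − Pplat)/V̇ = (31.0 − 25.9) / 0.6 = 5.1/0.6 = 8.5 cmH2O·s/L.
C = Vt/(Pplat − PEEP) = 355.0 / (25.9 − 8) = 355.0/17.9 = 19.832 mL/cmH2O.
τ = R × C = 8.5 × 0.01983 L/cmH2O = 0.1686 s.
Fraction remaining at end-expiration = e^(−Te/τ) = e^(−0.30/0.1686) = 0.1687 → 16.87%.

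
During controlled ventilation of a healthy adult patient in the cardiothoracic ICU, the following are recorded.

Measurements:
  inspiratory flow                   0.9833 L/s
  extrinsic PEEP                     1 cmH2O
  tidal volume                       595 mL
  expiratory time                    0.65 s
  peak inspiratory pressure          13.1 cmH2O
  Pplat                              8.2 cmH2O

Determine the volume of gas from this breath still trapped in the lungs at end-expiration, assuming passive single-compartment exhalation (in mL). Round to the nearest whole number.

123

R = (PIP − Pplat)/V̇ = (13.1 − 8.2) / 0.9833 = 4.9/0.9833 = 4.983 cmH2O·s/L.
C = Vt/(Pplat − PEEP) = 595.0 / (8.2 − 1) = 595.0/7.2 = 82.639 mL/cmH2O.
τ = R × C = 4.983 × 0.08264 L/cmH2O = 0.4118 s.
Fraction remaining = e^(−Te/τ) = e^(−0.65/0.4118) = 0.2063.
Trapped volume = 595.0 × 0.2063 = 122.75 mL.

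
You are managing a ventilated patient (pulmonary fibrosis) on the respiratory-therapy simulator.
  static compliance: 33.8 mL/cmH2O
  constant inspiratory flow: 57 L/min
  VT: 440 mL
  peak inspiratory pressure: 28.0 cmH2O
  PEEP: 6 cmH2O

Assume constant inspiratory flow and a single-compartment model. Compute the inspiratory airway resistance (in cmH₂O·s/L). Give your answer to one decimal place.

9.5

Flow: 57 L/min ÷ 60 = 0.95 L/s.
Equation of motion (constant flow): PIP = Vt/C + R·V̇ + PEEP.
R·V̇ = PIP − Vt/C − PEEP = 28.0 − 440/33.8 − 6 = 28.0 − 13.018 − 6 = 8.982 cmH2O.
R = 8.982 / 0.95 = 9.455 cmH2O·s/L.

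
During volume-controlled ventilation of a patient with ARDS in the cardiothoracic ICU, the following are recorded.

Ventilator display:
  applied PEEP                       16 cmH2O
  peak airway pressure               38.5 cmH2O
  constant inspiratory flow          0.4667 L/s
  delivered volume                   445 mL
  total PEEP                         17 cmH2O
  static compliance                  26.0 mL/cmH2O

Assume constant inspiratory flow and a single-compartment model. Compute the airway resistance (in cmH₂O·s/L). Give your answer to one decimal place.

9.4

Total PEEP = 17 cmH2O (set 16 + intrinsic 1); this is the baseline alveolar pressure.
Equation of motion (constant flow): PIP = Vt/C + R·V̇ + PEEP.
R·V̇ = PIP − Vt/C − PEEP = 38.5 − 445/26.0 − 17 = 38.5 − 17.115 − 17 = 4.385 cmH2O.
R = 4.385 / 0.4667 = 9.396 cmH2O·s/L.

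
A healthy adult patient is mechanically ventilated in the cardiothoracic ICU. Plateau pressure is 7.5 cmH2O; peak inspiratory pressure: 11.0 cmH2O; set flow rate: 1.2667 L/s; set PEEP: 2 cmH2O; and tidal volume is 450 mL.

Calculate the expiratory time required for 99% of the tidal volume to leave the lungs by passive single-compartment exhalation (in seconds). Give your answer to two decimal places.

R = (PIP − Pplat)/V̇ = (11.0 − 7.5) / 1.2667 = 3.5/1.2667 = 2.763 cmH2O·s/L.
C = Vt/(Pplat − PEEP) = 450.0 / (7.5 − 2) = 450.0/5.5 = 81.818 mL/cmH2O.
τ = R × C = 2.763 × 0.08182 L/cmH2O = 0.2261 s.
t = −τ·ln(1 − 0.99) = −0.2261·ln(0.01) = 1.041 s.

1.04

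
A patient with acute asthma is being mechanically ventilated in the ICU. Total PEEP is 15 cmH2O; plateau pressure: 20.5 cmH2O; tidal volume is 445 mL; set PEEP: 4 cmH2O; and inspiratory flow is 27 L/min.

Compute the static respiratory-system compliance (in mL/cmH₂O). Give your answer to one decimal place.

80.9

End-expiratory occlusion gives total PEEP = 15 cmH2O (intrinsic PEEP = 15 − 4 = 11). Use total PEEP for the elastic gradient.
Cstat = Vt / (Pplat − PEEPtotal) = 445 / (20.5 − 15) = 445 / 5.5 = 80.909 mL/cmH2O.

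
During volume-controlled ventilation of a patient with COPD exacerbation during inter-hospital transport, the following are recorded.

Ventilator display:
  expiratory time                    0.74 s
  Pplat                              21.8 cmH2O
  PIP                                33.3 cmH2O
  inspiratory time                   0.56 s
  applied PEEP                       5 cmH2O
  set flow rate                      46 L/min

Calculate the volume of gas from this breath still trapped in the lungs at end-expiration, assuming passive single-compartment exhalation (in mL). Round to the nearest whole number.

Flow: 46 L/min ÷ 60 = 0.7667 L/s.
Vt = flow × Ti = 0.7667 L/s × 0.56 s × 1000 mL/L = 429.35 mL.
R = (PIP − Pplat)/V̇ = (33.3 − 21.8) / 0.7667 = 11.5/0.7667 = 14.999 cmH2O·s/L.
C = Vt/(Pplat − PEEP) = 429.35 / (21.8 − 5) = 429.35/16.8 = 25.557 mL/cmH2O.
τ = R × C = 14.999 × 0.02556 L/cmH2O = 0.3834 s.
Fraction remaining = e^(−Te/τ) = e^(−0.74/0.3834) = 0.1451.
Trapped volume = 429.35 × 0.1451 = 62.299 mL.

62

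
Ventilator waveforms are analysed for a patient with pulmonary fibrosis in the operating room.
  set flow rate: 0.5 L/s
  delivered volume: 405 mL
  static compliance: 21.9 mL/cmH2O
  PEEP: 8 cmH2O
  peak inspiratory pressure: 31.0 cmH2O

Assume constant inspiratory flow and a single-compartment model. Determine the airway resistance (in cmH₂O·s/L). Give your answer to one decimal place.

Equation of motion (constant flow): PIP = Vt/C + R·V̇ + PEEP.
R·V̇ = PIP − Vt/C − PEEP = 31.0 − 405/21.9 − 8 = 31.0 − 18.493 − 8 = 4.507 cmH2O.
R = 4.507 / 0.5 = 9.014 cmH2O·s/L.

9.0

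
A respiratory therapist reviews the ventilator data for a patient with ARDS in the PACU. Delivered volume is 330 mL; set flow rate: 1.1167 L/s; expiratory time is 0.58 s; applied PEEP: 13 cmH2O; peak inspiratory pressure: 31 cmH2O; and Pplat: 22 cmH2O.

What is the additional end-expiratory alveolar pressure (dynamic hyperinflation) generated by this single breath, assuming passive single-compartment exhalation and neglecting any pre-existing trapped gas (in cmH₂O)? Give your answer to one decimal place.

1.3

R = (PIP − Pplat)/V̇ = (31 − 22) / 1.1167 = 9.0/1.1167 = 8.059 cmH2O·s/L.
C = Vt/(Pplat − PEEP) = 330.0 / (22 − 13) = 330.0/9.0 = 36.667 mL/cmH2O.
τ = R × C = 8.059 × 0.03667 L/cmH2O = 0.2955 s.
Fraction remaining = e^(−Te/τ) = e^(−0.58/0.2955) = 0.1405; trapped volume = 330.0 × 0.1405 = 46.365 mL.
Additional alveolar pressure from trapping ≈ V_trapped / C = 46.365 / 36.667 = 1.264 cmH2O.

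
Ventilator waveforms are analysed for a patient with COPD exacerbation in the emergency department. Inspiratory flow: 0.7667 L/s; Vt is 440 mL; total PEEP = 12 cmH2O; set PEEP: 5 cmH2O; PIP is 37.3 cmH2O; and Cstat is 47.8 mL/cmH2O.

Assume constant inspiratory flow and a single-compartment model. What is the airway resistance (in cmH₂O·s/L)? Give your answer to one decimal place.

21.0

Total PEEP = 12 cmH2O (set 5 + intrinsic 7); this is the baseline alveolar pressure.
Equation of motion (constant flow): PIP = Vt/C + R·V̇ + PEEP.
R·V̇ = PIP − Vt/C − PEEP = 37.3 − 440/47.8 − 12 = 37.3 − 9.205 − 12 = 16.095 cmH2O.
R = 16.095 / 0.7667 = 20.993 cmH2O·s/L.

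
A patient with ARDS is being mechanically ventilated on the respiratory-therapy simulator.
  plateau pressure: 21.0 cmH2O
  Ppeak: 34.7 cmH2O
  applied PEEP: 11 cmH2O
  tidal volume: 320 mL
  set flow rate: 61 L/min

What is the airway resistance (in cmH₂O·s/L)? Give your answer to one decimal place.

Flow: 61 L/min ÷ 60 = 1.0167 L/s.
Raw = (PIP − Pplat) / flow = (34.7 − 21.0) / 1.0167 = 13.7 / 1.0167 = 13.475 cmH2O·s/L.

13.5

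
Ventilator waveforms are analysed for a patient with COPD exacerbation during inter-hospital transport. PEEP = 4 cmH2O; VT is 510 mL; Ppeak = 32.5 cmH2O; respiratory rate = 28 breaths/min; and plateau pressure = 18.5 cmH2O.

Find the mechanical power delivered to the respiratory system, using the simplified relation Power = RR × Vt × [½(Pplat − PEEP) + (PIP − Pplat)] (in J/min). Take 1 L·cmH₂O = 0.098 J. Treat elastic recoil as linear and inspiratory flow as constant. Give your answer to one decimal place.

Per-breath work = Vt × [½(Pplat−PEEP) + (PIP−Pplat)] = 0.510 × [0.5×14.5 + 14.0] = 0.510 × 21.25 = 10.838 L·cmH2O.
Power = 28 × 10.838 = 303.46 L·cmH2O/min.
× 0.098 J/(L·cmH2O) → 29.739 J/min.

29.7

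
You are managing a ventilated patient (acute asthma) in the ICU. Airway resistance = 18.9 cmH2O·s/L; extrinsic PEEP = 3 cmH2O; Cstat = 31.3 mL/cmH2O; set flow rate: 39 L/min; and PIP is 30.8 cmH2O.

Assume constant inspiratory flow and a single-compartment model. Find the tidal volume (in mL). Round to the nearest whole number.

486

Flow: 39 L/min ÷ 60 = 0.65 L/s.
Equation of motion (constant flow): PIP = Vt/C + R·V̇ + PEEP.
Vt/C = PIP − R·V̇ − PEEP = 30.8 − 12.285 − 3 = 15.515 cmH2O.
Vt = C × 15.515 = 31.3 × 15.515 = 485.62 mL.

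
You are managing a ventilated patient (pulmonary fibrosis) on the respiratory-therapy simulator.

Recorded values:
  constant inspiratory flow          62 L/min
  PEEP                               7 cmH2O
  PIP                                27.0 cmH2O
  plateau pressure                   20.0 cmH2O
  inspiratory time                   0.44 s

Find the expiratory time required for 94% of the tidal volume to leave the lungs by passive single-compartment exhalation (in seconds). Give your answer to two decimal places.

Flow: 62 L/min ÷ 60 = 1.0333 L/s.
Vt = flow × Ti = 1.0333 L/s × 0.44 s × 1000 mL/L = 454.65 mL.
R = (PIP − Pplat)/V̇ = (27.0 − 20.0) / 1.0333 = 7.0/1.0333 = 6.774 cmH2O·s/L.
C = Vt/(Pplat − PEEP) = 454.65 / (20.0 − 7) = 454.65/13.0 = 34.973 mL/cmH2O.
τ = R × C = 6.774 × 0.03497 L/cmH2O = 0.2369 s.
t = −τ·ln(1 − 0.94) = −0.2369·ln(0.06) = 0.6665 s.

0.67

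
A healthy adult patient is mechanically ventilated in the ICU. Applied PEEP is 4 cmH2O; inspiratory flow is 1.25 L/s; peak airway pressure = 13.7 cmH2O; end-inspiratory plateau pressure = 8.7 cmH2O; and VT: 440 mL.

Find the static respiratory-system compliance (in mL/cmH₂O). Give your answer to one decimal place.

Cstat = Vt / (Pplat − PEEP) = 440 / (8.7 − 4) = 440 / 4.7 = 93.617 mL/cmH2O.

93.6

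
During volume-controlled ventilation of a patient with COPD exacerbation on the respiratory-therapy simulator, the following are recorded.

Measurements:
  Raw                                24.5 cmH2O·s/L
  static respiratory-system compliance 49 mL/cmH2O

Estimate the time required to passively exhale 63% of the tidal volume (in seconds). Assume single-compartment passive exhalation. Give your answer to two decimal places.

τ = R × C = 24.5 × 49 mL/cmH2O = 24.5 × 0.049 L/cmH2O = 1.201 s.
Exhaled fraction f = 1 − e^(−t/τ) → t = −τ·ln(1 − f) = −1.201·ln(0.37) = 1.194 s.

1.19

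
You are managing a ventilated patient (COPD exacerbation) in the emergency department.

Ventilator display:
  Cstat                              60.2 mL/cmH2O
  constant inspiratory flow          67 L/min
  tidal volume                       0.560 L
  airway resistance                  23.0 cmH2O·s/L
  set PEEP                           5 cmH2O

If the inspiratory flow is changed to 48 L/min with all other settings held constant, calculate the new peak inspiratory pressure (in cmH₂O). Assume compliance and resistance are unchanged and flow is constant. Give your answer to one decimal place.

32.7

Flow: 67 L/min ÷ 60 = 1.1167 L/s.
New flow: 48 L/min ÷ 60 = 0.8 L/s.
PIP = Vt/C + R·V̇ + PEEP (constant-flow equation of motion).
Only the resistive term changes: ΔPIP = R × ΔV̇ = 23.0 × (0.8 − 1.1167) = 23.0 × -0.3167 = -7.284 cmH2O.
Original PIP = 560/60.2 + 23.0×1.1167 + 5 = 39.986 cmH2O; new PIP = 39.986 + (-7.284) = 32.702 cmH2O.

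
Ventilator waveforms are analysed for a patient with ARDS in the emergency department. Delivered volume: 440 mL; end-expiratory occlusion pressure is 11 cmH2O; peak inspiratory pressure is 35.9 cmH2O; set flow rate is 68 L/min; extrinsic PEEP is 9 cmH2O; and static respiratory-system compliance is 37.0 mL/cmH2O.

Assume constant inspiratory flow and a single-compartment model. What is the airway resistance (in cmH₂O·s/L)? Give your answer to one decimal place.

Flow: 68 L/min ÷ 60 = 1.1333 L/s.
Total PEEP = 11 cmH2O (set 9 + intrinsic 2); this is the baseline alveolar pressure.
Equation of motion (constant flow): PIP = Vt/C + R·V̇ + PEEP.
R·V̇ = PIP − Vt/C − PEEP = 35.9 − 440/37.0 − 11 = 35.9 − 11.892 − 11 = 13.008 cmH2O.
R = 13.008 / 1.1333 = 11.478 cmH2O·s/L.

11.5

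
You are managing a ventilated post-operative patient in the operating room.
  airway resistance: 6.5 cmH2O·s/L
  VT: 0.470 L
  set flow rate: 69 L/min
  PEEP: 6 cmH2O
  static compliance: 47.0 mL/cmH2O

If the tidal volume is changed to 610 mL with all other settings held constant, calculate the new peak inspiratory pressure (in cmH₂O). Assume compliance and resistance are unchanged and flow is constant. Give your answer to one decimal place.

Flow: 69 L/min ÷ 60 = 1.15 L/s.
PIP = Vt/C + R·V̇ + PEEP (constant-flow equation of motion).
Only the elastic term changes: ΔPIP = ΔVt / C = (610 − 470) / 47.0 = 2.979 cmH2O.
Original PIP = 470/47.0 + 6.5×1.15 + 6 = 23.475 cmH2O; new PIP = 23.475 + (2.979) = 26.454 cmH2O.

26.5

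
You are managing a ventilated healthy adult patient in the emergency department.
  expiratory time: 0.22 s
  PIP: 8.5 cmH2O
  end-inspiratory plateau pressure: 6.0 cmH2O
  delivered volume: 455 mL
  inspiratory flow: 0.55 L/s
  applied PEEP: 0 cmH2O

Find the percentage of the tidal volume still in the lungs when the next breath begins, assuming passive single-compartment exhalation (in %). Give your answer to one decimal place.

R = (PIP − Pplat)/V̇ = (8.5 − 6.0) / 0.55 = 2.5/0.55 = 4.545 cmH2O·s/L.
C = Vt/(Pplat − PEEP) = 455.0 / (6.0 − 0) = 455.0/6.0 = 75.833 mL/cmH2O.
τ = R × C = 4.545 × 0.07583 L/cmH2O = 0.3446 s.
Fraction remaining at end-expiration = e^(−Te/τ) = e^(−0.22/0.3446) = 0.5281 → 52.81%.

52.8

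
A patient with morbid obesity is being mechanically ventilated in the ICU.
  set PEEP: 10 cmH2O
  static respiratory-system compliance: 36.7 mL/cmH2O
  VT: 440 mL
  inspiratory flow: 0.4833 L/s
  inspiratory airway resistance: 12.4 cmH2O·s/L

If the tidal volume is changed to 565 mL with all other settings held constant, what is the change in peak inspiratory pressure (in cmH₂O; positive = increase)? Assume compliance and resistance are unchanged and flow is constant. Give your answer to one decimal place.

PIP = Vt/C + R·V̇ + PEEP (constant-flow equation of motion).
Only the elastic term changes: ΔPIP = ΔVt / C = (565 − 440) / 36.7 = 3.406 cmH2O.

3.4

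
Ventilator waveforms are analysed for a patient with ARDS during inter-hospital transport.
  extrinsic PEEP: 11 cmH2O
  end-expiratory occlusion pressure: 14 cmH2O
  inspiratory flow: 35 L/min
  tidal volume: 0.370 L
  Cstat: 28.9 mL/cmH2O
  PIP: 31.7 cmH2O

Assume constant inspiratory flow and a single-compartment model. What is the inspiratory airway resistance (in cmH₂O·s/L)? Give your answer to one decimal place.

8.4

Flow: 35 L/min ÷ 60 = 0.5833 L/s.
Total PEEP = 14 cmH2O (set 11 + intrinsic 3); this is the baseline alveolar pressure.
Equation of motion (constant flow): PIP = Vt/C + R·V̇ + PEEP.
R·V̇ = PIP − Vt/C − PEEP = 31.7 − 370/28.9 − 14 = 31.7 − 12.803 − 14 = 4.897 cmH2O.
R = 4.897 / 0.5833 = 8.395 cmH2O·s/L.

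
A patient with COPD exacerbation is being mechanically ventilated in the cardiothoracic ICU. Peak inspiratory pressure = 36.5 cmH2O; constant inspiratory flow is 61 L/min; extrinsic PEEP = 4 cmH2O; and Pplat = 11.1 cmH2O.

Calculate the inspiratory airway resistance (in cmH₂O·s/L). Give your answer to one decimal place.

25.0

Flow: 61 L/min ÷ 60 = 1.0167 L/s.
Raw = (PIP − Pplat) / flow = (36.5 − 11.1) / 1.0167 = 25.4 / 1.0167 = 24.983 cmH2O·s/L.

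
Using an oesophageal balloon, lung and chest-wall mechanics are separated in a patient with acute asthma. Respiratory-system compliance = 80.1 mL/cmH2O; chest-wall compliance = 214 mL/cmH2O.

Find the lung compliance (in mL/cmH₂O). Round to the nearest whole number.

128

1/CL = 1/Crs − 1/Ccw.
1/CL = 1/80.1 − 1/214 = 0.007811.
CL = 128.02 mL/cmH2O.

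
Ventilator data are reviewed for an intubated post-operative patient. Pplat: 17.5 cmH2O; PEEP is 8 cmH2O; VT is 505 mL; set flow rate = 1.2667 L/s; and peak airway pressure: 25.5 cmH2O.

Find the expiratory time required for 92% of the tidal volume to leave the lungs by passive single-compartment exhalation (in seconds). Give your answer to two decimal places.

0.85

R = (PIP − Pplat)/V̇ = (25.5 − 17.5) / 1.2667 = 8.0/1.2667 = 6.316 cmH2O·s/L.
C = Vt/(Pplat − PEEP) = 505.0 / (17.5 − 8) = 505.0/9.5 = 53.158 mL/cmH2O.
τ = R × C = 6.316 × 0.05316 L/cmH2O = 0.3358 s.
t = −τ·ln(1 − 0.92) = −0.3358·ln(0.08) = 0.8481 s.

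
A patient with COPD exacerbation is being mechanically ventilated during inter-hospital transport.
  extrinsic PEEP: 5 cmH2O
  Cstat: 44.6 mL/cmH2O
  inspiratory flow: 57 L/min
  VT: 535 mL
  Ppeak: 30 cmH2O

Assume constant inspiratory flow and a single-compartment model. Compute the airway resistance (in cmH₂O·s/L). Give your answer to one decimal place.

Flow: 57 L/min ÷ 60 = 0.95 L/s.
Equation of motion (constant flow): PIP = Vt/C + R·V̇ + PEEP.
R·V̇ = PIP − Vt/C − PEEP = 30 − 535/44.6 − 5 = 30 − 11.996 − 5 = 13.004 cmH2O.
R = 13.004 / 0.95 = 13.688 cmH2O·s/L.

13.7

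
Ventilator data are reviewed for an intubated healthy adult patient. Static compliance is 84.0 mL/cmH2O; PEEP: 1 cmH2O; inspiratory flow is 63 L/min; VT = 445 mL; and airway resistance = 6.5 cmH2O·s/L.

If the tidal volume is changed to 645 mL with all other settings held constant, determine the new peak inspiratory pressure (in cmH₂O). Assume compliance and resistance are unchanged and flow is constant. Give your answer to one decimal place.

Flow: 63 L/min ÷ 60 = 1.05 L/s.
PIP = Vt/C + R·V̇ + PEEP (constant-flow equation of motion).
Only the elastic term changes: ΔPIP = ΔVt / C = (645 − 445) / 84.0 = 2.381 cmH2O.
Original PIP = 445/84.0 + 6.5×1.05 + 1 = 13.123 cmH2O; new PIP = 13.123 + (2.381) = 15.504 cmH2O.

15.5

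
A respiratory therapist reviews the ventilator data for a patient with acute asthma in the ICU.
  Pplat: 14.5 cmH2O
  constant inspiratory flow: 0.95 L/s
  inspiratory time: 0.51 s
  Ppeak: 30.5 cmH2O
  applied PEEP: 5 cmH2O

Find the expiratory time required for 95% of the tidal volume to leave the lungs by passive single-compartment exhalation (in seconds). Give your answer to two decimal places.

Vt = flow × Ti = 0.95 L/s × 0.51 s × 1000 mL/L = 484.5 mL.
R = (PIP − Pplat)/V̇ = (30.5 − 14.5) / 0.95 = 16.0/0.95 = 16.842 cmH2O·s/L.
C = Vt/(Pplat − PEEP) = 484.5 / (14.5 − 5) = 484.5/9.5 = 51.0 mL/cmH2O.
τ = R × C = 16.842 × 0.051 L/cmH2O = 0.8589 s.
t = −τ·ln(1 − 0.95) = −0.8589·ln(0.05) = 2.573 s.

2.57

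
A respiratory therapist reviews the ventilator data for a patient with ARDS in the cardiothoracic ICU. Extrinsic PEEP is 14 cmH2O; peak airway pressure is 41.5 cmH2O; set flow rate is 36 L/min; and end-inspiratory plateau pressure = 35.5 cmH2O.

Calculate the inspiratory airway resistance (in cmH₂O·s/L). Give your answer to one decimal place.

Flow: 36 L/min ÷ 60 = 0.6 L/s.
Raw = (PIP − Pplat) / flow = (41.5 − 35.5) / 0.6 = 6.0 / 0.6 = 10.0 cmH2O·s/L.

10.0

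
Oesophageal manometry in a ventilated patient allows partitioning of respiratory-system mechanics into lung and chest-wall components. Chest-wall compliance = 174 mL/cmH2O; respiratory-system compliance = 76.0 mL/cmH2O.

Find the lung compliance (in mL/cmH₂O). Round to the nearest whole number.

1/CL = 1/Crs − 1/Ccw.
1/CL = 1/76.0 − 1/174 = 0.007411.
CL = 134.93 mL/cmH2O.

135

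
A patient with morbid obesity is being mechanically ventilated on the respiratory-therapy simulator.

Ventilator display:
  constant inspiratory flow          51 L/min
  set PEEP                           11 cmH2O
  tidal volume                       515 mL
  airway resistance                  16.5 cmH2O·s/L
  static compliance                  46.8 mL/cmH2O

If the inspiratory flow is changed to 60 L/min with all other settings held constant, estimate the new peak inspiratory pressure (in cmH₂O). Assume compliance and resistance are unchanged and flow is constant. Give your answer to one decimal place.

38.5

Flow: 51 L/min ÷ 60 = 0.85 L/s.
New flow: 60 L/min ÷ 60 = 1 L/s.
PIP = Vt/C + R·V̇ + PEEP (constant-flow equation of motion).
Only the resistive term changes: ΔPIP = R × ΔV̇ = 16.5 × (1 − 0.85) = 16.5 × 0.15 = 2.475 cmH2O.
Original PIP = 515/46.8 + 16.5×0.85 + 11 = 36.029 cmH2O; new PIP = 36.029 + (2.475) = 38.504 cmH2O.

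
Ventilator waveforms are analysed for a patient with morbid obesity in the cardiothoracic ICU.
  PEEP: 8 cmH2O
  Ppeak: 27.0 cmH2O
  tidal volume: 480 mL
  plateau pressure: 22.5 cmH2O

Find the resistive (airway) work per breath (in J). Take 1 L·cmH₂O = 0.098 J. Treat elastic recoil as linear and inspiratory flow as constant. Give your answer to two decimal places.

0.21

With constant inspiratory flow the resistive pressure is constant at PIP − Pplat = 27.0 − 22.5 = 4.5 cmH2O, so resistive work = 4.5 × 0.480 = 2.16 L·cmH2O.
× 0.098 J/(L·cmH2O) → 0.2117 J.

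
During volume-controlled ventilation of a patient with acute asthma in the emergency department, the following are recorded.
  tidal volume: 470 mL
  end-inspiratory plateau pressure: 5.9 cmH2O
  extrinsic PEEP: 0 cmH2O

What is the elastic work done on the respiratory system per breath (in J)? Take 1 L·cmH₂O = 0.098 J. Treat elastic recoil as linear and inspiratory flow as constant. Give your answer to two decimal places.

0.14

Elastic work ≈ ½ × (Pplat − PEEP) × Vt = 0.5 × (5.9 − 0) × 0.470 L = 0.5 × 5.9 × 0.470 = 1.387 L·cmH2O.
× 0.098 J/(L·cmH2O) → 0.1359 J.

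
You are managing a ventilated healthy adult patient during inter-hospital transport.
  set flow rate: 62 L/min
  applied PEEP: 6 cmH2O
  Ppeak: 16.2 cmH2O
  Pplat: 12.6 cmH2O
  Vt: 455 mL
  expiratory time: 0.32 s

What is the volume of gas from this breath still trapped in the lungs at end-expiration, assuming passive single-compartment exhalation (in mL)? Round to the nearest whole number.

Flow: 62 L/min ÷ 60 = 1.0333 L/s.
R = (PIP − Pplat)/V̇ = (16.2 − 12.6) / 1.0333 = 3.6/1.0333 = 3.484 cmH2O·s/L.
C = Vt/(Pplat − PEEP) = 455.0 / (12.6 − 6) = 455.0/6.6 = 68.939 mL/cmH2O.
τ = R × C = 3.484 × 0.06894 L/cmH2O = 0.2402 s.
Fraction remaining = e^(−Te/τ) = e^(−0.32/0.2402) = 0.2639.
Trapped volume = 455.0 × 0.2639 = 120.07 mL.

120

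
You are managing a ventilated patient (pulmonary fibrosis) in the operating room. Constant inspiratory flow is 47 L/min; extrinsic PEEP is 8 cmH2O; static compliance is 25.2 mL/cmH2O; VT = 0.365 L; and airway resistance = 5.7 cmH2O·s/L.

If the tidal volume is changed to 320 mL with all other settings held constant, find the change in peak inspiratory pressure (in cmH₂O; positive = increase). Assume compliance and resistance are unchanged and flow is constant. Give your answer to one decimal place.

PIP = Vt/C + R·V̇ + PEEP (constant-flow equation of motion).
Only the elastic term changes: ΔPIP = ΔVt / C = (320 − 365) / 25.2 = -1.786 cmH2O.

-1.8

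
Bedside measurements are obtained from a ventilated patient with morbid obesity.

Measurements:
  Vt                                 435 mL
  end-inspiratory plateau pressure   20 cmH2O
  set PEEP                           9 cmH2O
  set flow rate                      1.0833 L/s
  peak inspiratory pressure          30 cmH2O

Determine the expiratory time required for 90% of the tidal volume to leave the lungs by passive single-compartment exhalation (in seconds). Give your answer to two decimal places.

R = (PIP − Pplat)/V̇ = (30 − 20) / 1.0833 = 10.0/1.0833 = 9.231 cmH2O·s/L.
C = Vt/(Pplat − PEEP) = 435.0 / (20 − 9) = 435.0/11.0 = 39.545 mL/cmH2O.
τ = R × C = 9.231 × 0.03955 L/cmH2O = 0.3651 s.
t = −τ·ln(1 − 0.90) = −0.3651·ln(0.1) = 0.8407 s.

0.84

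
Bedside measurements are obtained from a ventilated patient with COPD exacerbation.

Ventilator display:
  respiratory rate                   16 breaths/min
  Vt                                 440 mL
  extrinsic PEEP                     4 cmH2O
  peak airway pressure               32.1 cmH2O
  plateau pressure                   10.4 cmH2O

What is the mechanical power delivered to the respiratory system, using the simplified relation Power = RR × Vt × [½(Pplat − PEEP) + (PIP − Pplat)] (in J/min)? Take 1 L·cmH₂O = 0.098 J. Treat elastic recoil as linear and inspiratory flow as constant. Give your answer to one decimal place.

Per-breath work = Vt × [½(Pplat−PEEP) + (PIP−Pplat)] = 0.440 × [0.5×6.4 + 21.7] = 0.440 × 24.9 = 10.956 L·cmH2O.
Power = 16 × 10.956 = 175.3 L·cmH2O/min.
× 0.098 J/(L·cmH2O) → 17.179 J/min.

17.2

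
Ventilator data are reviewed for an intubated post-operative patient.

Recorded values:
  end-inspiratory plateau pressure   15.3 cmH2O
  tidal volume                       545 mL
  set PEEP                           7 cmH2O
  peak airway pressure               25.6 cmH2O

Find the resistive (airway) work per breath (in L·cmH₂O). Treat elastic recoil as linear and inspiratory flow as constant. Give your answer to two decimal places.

With constant inspiratory flow the resistive pressure is constant at PIP − Pplat = 25.6 − 15.3 = 10.3 cmH2O, so resistive work = 10.3 × 0.545 = 5.614 L·cmH2O.

5.61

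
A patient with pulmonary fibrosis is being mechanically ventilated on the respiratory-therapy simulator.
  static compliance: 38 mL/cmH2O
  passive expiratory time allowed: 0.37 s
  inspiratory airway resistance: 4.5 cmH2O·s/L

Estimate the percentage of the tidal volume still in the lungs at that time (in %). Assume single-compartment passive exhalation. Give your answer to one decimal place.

11.5

τ = R × C = 4.5 × 38 mL/cmH2O = 4.5 × 0.038 L/cmH2O = 0.171 s.
Passive exhalation: V(t)/V₀ = e^(−t/τ) = e^(−0.37/0.171) = 0.1149.
Fraction remaining = 0.1149 → 11.49%.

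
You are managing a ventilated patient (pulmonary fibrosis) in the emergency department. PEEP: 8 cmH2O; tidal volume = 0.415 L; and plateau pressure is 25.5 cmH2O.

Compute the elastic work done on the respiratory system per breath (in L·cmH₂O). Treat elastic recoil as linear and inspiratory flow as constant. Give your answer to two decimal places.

Elastic work ≈ ½ × (Pplat − PEEP) × Vt = 0.5 × (25.5 − 8) × 0.415 L = 0.5 × 17.5 × 0.415 = 3.631 L·cmH2O.

3.63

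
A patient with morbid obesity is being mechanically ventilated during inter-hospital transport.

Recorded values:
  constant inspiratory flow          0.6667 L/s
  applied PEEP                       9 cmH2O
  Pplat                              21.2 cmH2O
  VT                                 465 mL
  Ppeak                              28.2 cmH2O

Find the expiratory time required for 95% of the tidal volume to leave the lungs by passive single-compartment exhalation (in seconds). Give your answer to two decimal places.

R = (PIP − Pplat)/V̇ = (28.2 − 21.2) / 0.6667 = 7.0/0.6667 = 10.499 cmH2O·s/L.
C = Vt/(Pplat − PEEP) = 465.0 / (21.2 − 9) = 465.0/12.2 = 38.115 mL/cmH2O.
τ = R × C = 10.499 × 0.03812 L/cmH2O = 0.4002 s.
t = −τ·ln(1 − 0.95) = −0.4002·ln(0.05) = 1.199 s.

1.20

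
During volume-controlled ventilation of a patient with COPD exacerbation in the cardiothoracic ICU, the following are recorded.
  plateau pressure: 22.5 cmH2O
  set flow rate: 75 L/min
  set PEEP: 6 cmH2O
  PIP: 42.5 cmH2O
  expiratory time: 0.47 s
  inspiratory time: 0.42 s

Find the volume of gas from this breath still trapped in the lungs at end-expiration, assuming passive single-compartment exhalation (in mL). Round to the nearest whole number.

209

Flow: 75 L/min ÷ 60 = 1.25 L/s.
Vt = flow × Ti = 1.25 L/s × 0.42 s × 1000 mL/L = 525.0 mL.
R = (PIP − Pplat)/V̇ = (42.5 − 22.5) / 1.25 = 20.0/1.25 = 16.0 cmH2O·s/L.
C = Vt/(Pplat − PEEP) = 525.0 / (22.5 − 6) = 525.0/16.5 = 31.818 mL/cmH2O.
τ = R × C = 16.0 × 0.03182 L/cmH2O = 0.5091 s.
Fraction remaining = e^(−Te/τ) = e^(−0.47/0.5091) = 0.3972.
Trapped volume = 525.0 × 0.3972 = 208.53 mL.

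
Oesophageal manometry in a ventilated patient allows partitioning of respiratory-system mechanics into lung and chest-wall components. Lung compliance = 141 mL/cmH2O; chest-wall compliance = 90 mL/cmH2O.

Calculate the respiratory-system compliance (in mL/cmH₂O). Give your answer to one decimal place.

Lung and chest wall are elastances in series: 1/Crs = 1/CL + 1/Ccw.
1/Crs = 1/141 + 1/90 = 0.0182.
Crs = 54.945 mL/cmH2O.

54.9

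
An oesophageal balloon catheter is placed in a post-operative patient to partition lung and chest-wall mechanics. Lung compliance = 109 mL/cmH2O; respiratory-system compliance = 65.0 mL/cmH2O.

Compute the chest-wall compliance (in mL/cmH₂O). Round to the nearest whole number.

161

1/Ccw = 1/Crs − 1/CL.
1/Ccw = 1/65.0 − 1/109 = 0.00621.
Ccw = 161.03 mL/cmH2O.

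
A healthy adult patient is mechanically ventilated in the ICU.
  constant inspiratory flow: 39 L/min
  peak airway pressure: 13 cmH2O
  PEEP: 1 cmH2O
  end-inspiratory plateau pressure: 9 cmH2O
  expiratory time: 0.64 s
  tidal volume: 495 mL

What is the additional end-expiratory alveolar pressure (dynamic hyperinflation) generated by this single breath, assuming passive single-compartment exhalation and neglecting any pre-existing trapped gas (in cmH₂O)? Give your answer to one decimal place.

Flow: 39 L/min ÷ 60 = 0.65 L/s.
R = (PIP − Pplat)/V̇ = (13 − 9) / 0.65 = 4.0/0.65 = 6.154 cmH2O·s/L.
C = Vt/(Pplat − PEEP) = 495.0 / (9 − 1) = 495.0/8.0 = 61.875 mL/cmH2O.
τ = R × C = 6.154 × 0.06188 L/cmH2O = 0.3808 s.
Fraction remaining = e^(−Te/τ) = e^(−0.64/0.3808) = 0.1862; trapped volume = 495.0 × 0.1862 = 92.169 mL.
Additional alveolar pressure from trapping ≈ V_trapped / C = 92.169 / 61.875 = 1.49 cmH2O.

1.5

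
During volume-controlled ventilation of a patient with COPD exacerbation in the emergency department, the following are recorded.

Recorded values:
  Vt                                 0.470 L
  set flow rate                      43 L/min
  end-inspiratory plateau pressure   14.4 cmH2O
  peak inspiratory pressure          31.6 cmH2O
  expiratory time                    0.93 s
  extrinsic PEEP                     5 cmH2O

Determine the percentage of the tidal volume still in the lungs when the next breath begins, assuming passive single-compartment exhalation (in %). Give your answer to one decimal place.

46.1

Flow: 43 L/min ÷ 60 = 0.7167 L/s.
R = (PIP − Pplat)/V̇ = (31.6 − 14.4) / 0.7167 = 17.2/0.7167 = 23.999 cmH2O·s/L.
C = Vt/(Pplat − PEEP) = 470.0 / (14.4 − 5) = 470.0/9.4 = 50.0 mL/cmH2O.
τ = R × C = 23.999 × 0.05 L/cmH2O = 1.2 s.
Fraction remaining at end-expiration = e^(−Te/τ) = e^(−0.93/1.2) = 0.4607 → 46.07%.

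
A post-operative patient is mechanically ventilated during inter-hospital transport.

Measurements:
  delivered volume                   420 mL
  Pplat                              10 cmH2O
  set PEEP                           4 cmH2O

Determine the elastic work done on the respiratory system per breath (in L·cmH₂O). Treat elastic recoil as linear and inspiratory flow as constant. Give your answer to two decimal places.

1.26

Elastic work ≈ ½ × (Pplat − PEEP) × Vt = 0.5 × (10 − 4) × 0.420 L = 0.5 × 6.0 × 0.420 = 1.26 L·cmH2O.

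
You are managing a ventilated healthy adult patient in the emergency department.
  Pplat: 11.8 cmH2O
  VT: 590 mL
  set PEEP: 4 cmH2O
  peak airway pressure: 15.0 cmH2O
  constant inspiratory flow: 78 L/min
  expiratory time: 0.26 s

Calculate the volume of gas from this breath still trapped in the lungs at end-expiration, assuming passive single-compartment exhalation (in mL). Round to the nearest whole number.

146

Flow: 78 L/min ÷ 60 = 1.3 L/s.
R = (PIP − Pplat)/V̇ = (15.0 − 11.8) / 1.3 = 3.2/1.3 = 2.462 cmH2O·s/L.
C = Vt/(Pplat − PEEP) = 590.0 / (11.8 − 4) = 590.0/7.8 = 75.641 mL/cmH2O.
τ = R × C = 2.462 × 0.07564 L/cmH2O = 0.1862 s.
Fraction remaining = e^(−Te/τ) = e^(−0.26/0.1862) = 0.2475.
Trapped volume = 590.0 × 0.2475 = 146.03 mL.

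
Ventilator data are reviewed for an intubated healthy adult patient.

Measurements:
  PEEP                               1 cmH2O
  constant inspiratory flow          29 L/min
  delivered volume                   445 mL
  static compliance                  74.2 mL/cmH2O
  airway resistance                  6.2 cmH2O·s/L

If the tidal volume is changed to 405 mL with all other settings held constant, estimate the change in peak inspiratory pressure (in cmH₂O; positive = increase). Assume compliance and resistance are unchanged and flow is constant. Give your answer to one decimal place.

PIP = Vt/C + R·V̇ + PEEP (constant-flow equation of motion).
Only the elastic term changes: ΔPIP = ΔVt / C = (405 − 445) / 74.2 = -0.5391 cmH2O.

-0.5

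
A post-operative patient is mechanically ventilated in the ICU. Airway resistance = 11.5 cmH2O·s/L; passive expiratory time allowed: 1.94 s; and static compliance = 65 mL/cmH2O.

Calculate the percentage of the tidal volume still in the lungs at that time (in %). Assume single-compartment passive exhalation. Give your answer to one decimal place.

τ = R × C = 11.5 × 65 mL/cmH2O = 11.5 × 0.065 L/cmH2O = 0.7475 s.
Passive exhalation: V(t)/V₀ = e^(−t/τ) = e^(−1.94/0.7475) = 0.07462.
Fraction remaining = 0.07462 → 7.462%.

7.5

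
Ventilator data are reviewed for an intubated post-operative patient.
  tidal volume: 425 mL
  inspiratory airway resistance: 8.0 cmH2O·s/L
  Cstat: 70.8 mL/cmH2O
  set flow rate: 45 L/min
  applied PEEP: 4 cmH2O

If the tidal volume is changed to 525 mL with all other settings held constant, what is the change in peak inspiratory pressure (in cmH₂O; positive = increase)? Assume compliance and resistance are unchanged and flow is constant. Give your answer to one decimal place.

PIP = Vt/C + R·V̇ + PEEP (constant-flow equation of motion).
Only the elastic term changes: ΔPIP = ΔVt / C = (525 − 425) / 70.8 = 1.412 cmH2O.

1.4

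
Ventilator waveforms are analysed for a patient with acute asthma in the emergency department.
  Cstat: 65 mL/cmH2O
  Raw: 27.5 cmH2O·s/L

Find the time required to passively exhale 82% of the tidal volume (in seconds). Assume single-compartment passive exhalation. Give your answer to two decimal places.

3.07

τ = R × C = 27.5 × 65 mL/cmH2O = 27.5 × 0.065 L/cmH2O = 1.788 s.
Exhaled fraction f = 1 − e^(−t/τ) → t = −τ·ln(1 − f) = −1.788·ln(0.18) = 3.066 s.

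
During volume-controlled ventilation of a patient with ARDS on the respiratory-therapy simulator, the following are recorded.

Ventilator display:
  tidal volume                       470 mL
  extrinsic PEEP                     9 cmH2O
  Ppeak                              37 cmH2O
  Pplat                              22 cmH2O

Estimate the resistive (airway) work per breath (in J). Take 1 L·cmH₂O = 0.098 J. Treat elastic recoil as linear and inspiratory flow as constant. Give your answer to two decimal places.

With constant inspiratory flow the resistive pressure is constant at PIP − Pplat = 37 − 22 = 15.0 cmH2O, so resistive work = 15.0 × 0.470 = 7.05 L·cmH2O.
× 0.098 J/(L·cmH2O) → 0.6909 J.

0.69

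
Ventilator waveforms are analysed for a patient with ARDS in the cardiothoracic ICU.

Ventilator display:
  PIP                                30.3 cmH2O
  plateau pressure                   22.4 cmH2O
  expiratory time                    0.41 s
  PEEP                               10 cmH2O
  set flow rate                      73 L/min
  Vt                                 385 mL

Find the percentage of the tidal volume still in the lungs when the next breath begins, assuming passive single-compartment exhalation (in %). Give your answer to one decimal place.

13.1

Flow: 73 L/min ÷ 60 = 1.2167 L/s.
R = (PIP − Pplat)/V̇ = (30.3 − 22.4) / 1.2167 = 7.9/1.2167 = 6.493 cmH2O·s/L.
C = Vt/(Pplat − PEEP) = 385.0 / (22.4 − 10) = 385.0/12.4 = 31.048 mL/cmH2O.
τ = R × C = 6.493 × 0.03105 L/cmH2O = 0.2016 s.
Fraction remaining at end-expiration = e^(−Te/τ) = e^(−0.41/0.2016) = 0.1308 → 13.08%.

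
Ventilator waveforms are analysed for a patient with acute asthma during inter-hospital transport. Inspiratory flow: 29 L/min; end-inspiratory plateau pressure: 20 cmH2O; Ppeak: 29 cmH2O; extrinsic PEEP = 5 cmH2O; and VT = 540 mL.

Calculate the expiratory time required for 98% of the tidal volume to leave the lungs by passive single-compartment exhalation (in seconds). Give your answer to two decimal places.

Flow: 29 L/min ÷ 60 = 0.4833 L/s.
R = (PIP − Pplat)/V̇ = (29 − 20) / 0.4833 = 9.0/0.4833 = 18.622 cmH2O·s/L.
C = Vt/(Pplat − PEEP) = 540.0 / (20 − 5) = 540.0/15.0 = 36.0 mL/cmH2O.
τ = R × C = 18.622 × 0.036 L/cmH2O = 0.6704 s.
t = −τ·ln(1 − 0.98) = −0.6704·ln(0.02) = 2.623 s.

2.62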